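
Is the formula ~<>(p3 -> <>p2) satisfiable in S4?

Yes, satisfiable

1. ~<>(p3 -> <>p2), u
2. ~(p3 -> <>p2), u
3. p3, u
4. ~<>p2, u
5. ~p2, u
Accessibility: uRu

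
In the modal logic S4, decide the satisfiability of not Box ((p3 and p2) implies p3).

Unsatisfiable (every branch closes)

1. not Box ((p3 and p2) implies p3), 0
2. not ((p3 and p2) implies p3), 1
3. p3 and p2, 1
4. not p3, 1
5. p3, 1
6. p2, 1
Accessibility: 0R0, 0R1, 1R1
Branch closes: p3 and not p3 both at 1.
(One branch shown.) All branches close.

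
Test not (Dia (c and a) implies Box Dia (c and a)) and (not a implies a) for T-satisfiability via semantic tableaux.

Satisfiable

1. not (Dia (c and a) implies Box Dia (c and a)) and (not a implies a), 0
2. not (Dia (c and a) implies Box Dia (c and a)), 0   [and-rule on 1]
3. not a implies a, 0   [and-rule on 1]
4. Dia (c and a), 0   [neg-implies-rule on 2]
5. not Box Dia (c and a), 0   [neg-implies-rule on 2]
6. a, 0   [implies-rule on 3 (branches; this branch)]
7. c and a, 1   [Dia-rule on 4: fresh world 1, 0R1]
8. c, 1   [and-rule on 7]
9. a, 1   [and-rule on 7]
10. not Dia (c and a), 2   [neg-Box-rule on 5: fresh world 2, 0R2]
11. not (c and a), 2   [neg-Dia-rule on 10 via 2R2]
12. not a, 2   [neg-and-rule on 11 (branches; this branch)]
Accessibility: 0R0, 0R1, 0R2, 1R1, 2R2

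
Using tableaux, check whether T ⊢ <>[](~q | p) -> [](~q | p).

Tableau for the negation ~(<>[](~q | p) -> [](~q | p)):
1. ~(<>[](~q | p) -> [](~q | p)), w0
2. <>[](~q | p), w0
3. ~[](~q | p), w0
4. [](~q | p), w1
5. ~q | p, w1
6. p, w1
7. ~(~q | p), w2
8. q, w2
9. ~p, w2
Accessibility: w0Rw0, w0Rw1, w0Rw2, w1Rw1, w2Rw2
The negation has an open branch (countermodel exists).

Invalid (countermodel exists)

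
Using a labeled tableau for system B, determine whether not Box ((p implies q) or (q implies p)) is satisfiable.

Unsatisfiable

1. not Box ((p implies q) or (q implies p)), w0
2. not ((p implies q) or (q implies p)), w1
3. not (p implies q), w1
4. not (q implies p), w1
5. p, w1
6. not q, w1
7. q, w1
8. not p, w1
Accessibility: w0Rw0, w0Rw1, w1Rw0, w1Rw1
Branch closes: q and not q both at w1.
All branches of the tableau close; one closing branch shown above.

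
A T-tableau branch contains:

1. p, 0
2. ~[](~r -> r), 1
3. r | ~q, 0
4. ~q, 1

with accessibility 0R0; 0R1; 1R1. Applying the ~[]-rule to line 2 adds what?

a fresh world 2 with 1R2, and ~(~r -> r) at 2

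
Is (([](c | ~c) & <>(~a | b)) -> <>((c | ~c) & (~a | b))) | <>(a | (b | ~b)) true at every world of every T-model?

Tableau for the negation ~((([](c | ~c) & <>(~a | b)) -> <>((c | ~c) & (~a | b))) | <>(a | (b | ~b))):
1. ~((([](c | ~c) & <>(~a | b)) -> <>((c | ~c) & (~a | b))) | <>(a | (b | ~b))), 0
2. ~(([](c | ~c) & <>(~a | b)) -> <>((c | ~c) & (~a | b))), 0
3. ~<>(a | (b | ~b)), 0
4. [](c | ~c) & <>(~a | b), 0
5. ~<>((c | ~c) & (~a | b)), 0
6. [](c | ~c), 0
7. <>(~a | b), 0
8. ~(a | (b | ~b)), 0
9. ~a, 0
10. ~(b | ~b), 0
11. ~b, 0
12. b, 0
Accessibility: 0R0
Branch closes: b and ~b both at 0.
All branches of the negation close; one closing branch shown above.

Valid in T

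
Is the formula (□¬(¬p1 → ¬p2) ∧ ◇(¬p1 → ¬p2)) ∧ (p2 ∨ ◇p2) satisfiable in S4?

1. (□¬(¬p1 → ¬p2) ∧ ◇(¬p1 → ¬p2)) ∧ (p2 ∨ ◇p2), 0
2. □¬(¬p1 → ¬p2) ∧ ◇(¬p1 → ¬p2), 0
3. p2 ∨ ◇p2, 0
4. □¬(¬p1 → ¬p2), 0
5. ◇(¬p1 → ¬p2), 0
6. ¬(¬p1 → ¬p2), 0
7. ¬p1, 0
8. p2, 0
9. ◇p2, 0
10. ¬p1 → ¬p2, 1
11. ¬(¬p1 → ¬p2), 1
12. ¬p1, 1
13. p2, 1
14. ¬p2, 1
Accessibility: 0R0, 0R1, 1R1
Branch closes: p2 and ¬p2 both at 1.
Every branch closes; the branch above is one of them.

No, unsatisfiable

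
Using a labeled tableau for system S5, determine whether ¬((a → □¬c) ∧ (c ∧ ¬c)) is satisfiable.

1. ¬((a → □¬c) ∧ (c ∧ ¬c)), w0
2. ¬(c ∧ ¬c), w0
3. c, w0
Accessibility: w0Rw0

Yes, satisfiable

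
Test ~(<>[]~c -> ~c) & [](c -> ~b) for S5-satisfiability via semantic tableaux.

1. ~(<>[]~c -> ~c) & [](c -> ~b), u
2. ~(<>[]~c -> ~c), u   [&-rule on 1]
3. [](c -> ~b), u   [&-rule on 1]
4. <>[]~c, u   [~->-rule on 2]
5. c, u   [~->-rule on 2]
6. c -> ~b, u   [[]-rule on 3 via uRu]
7. ~b, u   [->-rule on 6 (branches; this branch)]
8. []~c, v   [<>-rule on 4: fresh world v, uRv]
9. c -> ~b, v   [[]-rule on 3 via uRv]
10. ~c, u   [[]-rule on 8 via vRu]
Accessibility: uRu, uRv, vRu, vRv
Branch closes: c and ~c both at u.
(One branch shown.) All branches close.

No, unsatisfiable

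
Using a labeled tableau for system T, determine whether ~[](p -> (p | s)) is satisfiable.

Unsatisfiable (every branch closes)

1. ~[](p -> (p | s)), w0
2. ~(p -> (p | s)), w1   [~[]-rule on 1: fresh world w1, w0Rw1]
3. p, w1   [~->-rule on 2]
4. ~(p | s), w1   [~->-rule on 2]
5. ~p, w1   [~|-rule on 4]
6. ~s, w1   [~|-rule on 4]
Accessibility: w0Rw0, w0Rw1, w1Rw1
Branch closes: p and ~p both at w1.
(One branch shown.) All branches close.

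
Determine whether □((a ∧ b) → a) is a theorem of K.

Valid

Tableau for the negation ¬□((a ∧ b) → a):
1. ¬□((a ∧ b) → a), u
2. ¬((a ∧ b) → a), v   [¬□-rule on 1: fresh world v, uRv]
3. a ∧ b, v   [¬→-rule on 2]
4. ¬a, v   [¬→-rule on 2]
5. a, v   [∧-rule on 3]
6. b, v   [∧-rule on 3]
Accessibility: uRv
Branch closes: a and ¬a both at v.
Every branch of the negation's tableau closes; the branch above is one of them.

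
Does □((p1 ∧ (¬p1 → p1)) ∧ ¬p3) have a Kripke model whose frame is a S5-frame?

Satisfiable (open branch found)

1. □((p1 ∧ (¬p1 → p1)) ∧ ¬p3), w0
2. (p1 ∧ (¬p1 → p1)) ∧ ¬p3, w0
3. p1 ∧ (¬p1 → p1), w0
4. ¬p3, w0
5. p1, w0
6. ¬p1 → p1, w0
Accessibility: w0Rw0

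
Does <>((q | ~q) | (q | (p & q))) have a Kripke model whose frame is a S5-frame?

1. <>((q | ~q) | (q | (p & q))), u
2. (q | ~q) | (q | (p & q)), v
3. q | (p & q), v
4. p & q, v
5. p, v
6. q, v
Accessibility: uRu, uRv, vRu, vRv

Yes, satisfiable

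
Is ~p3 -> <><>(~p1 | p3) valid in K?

Invalid (countermodel exists)

Tableau for the negation ~(~p3 -> <><>(~p1 | p3)):
1. ~(~p3 -> <><>(~p1 | p3)), w0
2. ~p3, w0   [~->-rule on 1]
3. ~<><>(~p1 | p3), w0   [~->-rule on 1]
The negation has an open branch (countermodel exists).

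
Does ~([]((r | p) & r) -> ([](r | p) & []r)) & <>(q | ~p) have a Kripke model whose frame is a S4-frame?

1. ~([]((r | p) & r) -> ([](r | p) & []r)) & <>(q | ~p), w0
2. ~([]((r | p) & r) -> ([](r | p) & []r)), w0
3. <>(q | ~p), w0
4. []((r | p) & r), w0
5. ~([](r | p) & []r), w0
6. (r | p) & r, w0
7. r | p, w0
8. r, w0
9. ~[](r | p), w0
10. p, w0
11. q | ~p, w1
12. (r | p) & r, w1
13. r | p, w1
14. r, w1
15. ~p, w1
16. ~(r | p), w2
17. ~r, w2
18. ~p, w2
19. (r | p) & r, w2
20. r | p, w2
21. r, w2
Accessibility: w0Rw0, w0Rw1, w0Rw2, w1Rw1, w2Rw2
Branch closes: r and ~r both at w2.
(One branch shown.) All branches close.

Unsatisfiable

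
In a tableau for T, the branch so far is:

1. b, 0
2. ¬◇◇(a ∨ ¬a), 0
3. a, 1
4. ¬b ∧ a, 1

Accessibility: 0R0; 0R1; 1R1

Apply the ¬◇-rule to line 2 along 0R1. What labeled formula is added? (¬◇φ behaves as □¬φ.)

¬◇(a ∨ ¬a), 1

¬◇φ behaves as □¬φ: propagate the negated body to each accessible world.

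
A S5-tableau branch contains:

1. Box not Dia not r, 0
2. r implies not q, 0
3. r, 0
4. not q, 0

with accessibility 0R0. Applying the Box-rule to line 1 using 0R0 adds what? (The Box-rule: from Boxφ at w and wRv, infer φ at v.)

not Dia not r, 0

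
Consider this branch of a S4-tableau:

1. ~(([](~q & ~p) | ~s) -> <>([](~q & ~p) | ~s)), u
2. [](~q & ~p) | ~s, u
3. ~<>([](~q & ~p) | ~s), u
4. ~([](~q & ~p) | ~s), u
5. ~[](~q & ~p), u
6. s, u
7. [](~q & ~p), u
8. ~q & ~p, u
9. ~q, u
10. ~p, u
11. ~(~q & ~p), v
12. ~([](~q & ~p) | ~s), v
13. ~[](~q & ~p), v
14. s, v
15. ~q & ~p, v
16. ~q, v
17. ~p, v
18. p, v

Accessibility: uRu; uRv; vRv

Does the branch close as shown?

Both p and ~p appear at v.

Yes, closed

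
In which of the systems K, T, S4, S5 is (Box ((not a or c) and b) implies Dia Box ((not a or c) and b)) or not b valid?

K-tableau for the negation not ((Box ((not a or c) and b) implies Dia Box ((not a or c) and b)) or not b):
1. not ((Box ((not a or c) and b) implies Dia Box ((not a or c) and b)) or not b), u
2. not (Box ((not a or c) and b) implies Dia Box ((not a or c) and b)), u   [neg-or-rule on 1]
3. b, u   [neg-or-rule on 1]
4. Box ((not a or c) and b), u   [neg-implies-rule on 2]
5. not Dia Box ((not a or c) and b), u   [neg-implies-rule on 2]
Complete open branch: countermodel on a K-frame, so not valid in K.
T-tableau for the negation not ((Box ((not a or c) and b) implies Dia Box ((not a or c) and b)) or not b):
1. not ((Box ((not a or c) and b) implies Dia Box ((not a or c) and b)) or not b), u
2. not (Box ((not a or c) and b) implies Dia Box ((not a or c) and b)), u   [neg-or-rule on 1]
3. b, u   [neg-or-rule on 1]
4. Box ((not a or c) and b), u   [neg-implies-rule on 2]
5. not Dia Box ((not a or c) and b), u   [neg-implies-rule on 2]
6. (not a or c) and b, u   [Box-rule on 4 via uRu]
7. not a or c, u   [and-rule on 6]
8. not Box ((not a or c) and b), u   [neg-Dia-rule on 5 via uRu]
9. c, u   [or-rule on 7 (branches; this branch)]
10. not ((not a or c) and b), v   [neg-Box-rule on 8: fresh world v, uRv]
11. (not a or c) and b, v   [Box-rule on 4 via uRv]
12. not a or c, v   [and-rule on 11]
13. b, v   [and-rule on 11]
14. not Box ((not a or c) and b), v   [neg-Dia-rule on 5 via uRv]
15. not (not a or c), v   [neg-and-rule on 10 (branches; this branch)]
16. a, v   [neg-or-rule on 15]
17. not c, v   [neg-or-rule on 15]
18. c, v   [or-rule on 12 (branches; this branch)]
Accessibility: uRu, uRv, vRv
Branch closes: c and not c both at v.
Every branch closes (one shown): valid in T, hence also in S4, S5 (every theorem of T is a theorem of S4 and S5).

T, S4, S5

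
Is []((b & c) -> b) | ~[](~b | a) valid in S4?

Tableau for the negation ~([]((b & c) -> b) | ~[](~b | a)):
1. ~([]((b & c) -> b) | ~[](~b | a)), u
2. ~[]((b & c) -> b), u
3. [](~b | a), u
4. ~b | a, u
5. a, u
6. ~((b & c) -> b), v
7. b & c, v
8. ~b, v
9. b, v
10. c, v
Accessibility: uRu, uRv, vRv
Branch closes: b and ~b both at v.
All branches of the negation close; one closing branch shown above.

Yes, valid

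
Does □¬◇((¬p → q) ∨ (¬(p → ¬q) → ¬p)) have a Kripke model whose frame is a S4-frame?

1. □¬◇((¬p → q) ∨ (¬(p → ¬q) → ¬p)), w0
2. ¬◇((¬p → q) ∨ (¬(p → ¬q) → ¬p)), w0   [□-rule on 1 via w0Rw0]
3. ¬((¬p → q) ∨ (¬(p → ¬q) → ¬p)), w0   [¬◇-rule on 2 via w0Rw0]
4. ¬(¬p → q), w0   [¬∨-rule on 3]
5. ¬(¬(p → ¬q) → ¬p), w0   [¬∨-rule on 3]
6. ¬p, w0   [¬→-rule on 4]
7. ¬q, w0   [¬→-rule on 4]
8. ¬(p → ¬q), w0   [¬→-rule on 5]
9. p, w0   [¬→-rule on 5]
Accessibility: w0Rw0
Branch closes: p and ¬p both at w0.
Every branch closes; the branch above is one of them.

Unsatisfiable (every branch closes)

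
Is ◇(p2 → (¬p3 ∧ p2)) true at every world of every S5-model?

Tableau for the negation ¬◇(p2 → (¬p3 ∧ p2)):
1. ¬◇(p2 → (¬p3 ∧ p2)), u
2. ¬(p2 → (¬p3 ∧ p2)), u   [¬◇-rule on 1 via uRu]
3. p2, u   [¬→-rule on 2]
4. ¬(¬p3 ∧ p2), u   [¬→-rule on 2]
5. p3, u   [¬∧-rule on 4 (branches; this branch)]
Accessibility: uRu
The negation has an open branch (countermodel exists).

Invalid (countermodel exists)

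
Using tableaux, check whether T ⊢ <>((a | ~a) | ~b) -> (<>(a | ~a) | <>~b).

Yes, valid

Tableau for the negation ~(<>((a | ~a) | ~b) -> (<>(a | ~a) | <>~b)):
1. ~(<>((a | ~a) | ~b) -> (<>(a | ~a) | <>~b)), 0
2. <>((a | ~a) | ~b), 0   [~->-rule on 1]
3. ~(<>(a | ~a) | <>~b), 0   [~->-rule on 1]
4. ~<>(a | ~a), 0   [~|-rule on 3]
5. ~<>~b, 0   [~|-rule on 3]
6. ~(a | ~a), 0   [~<>-rule on 4 via 0R0]
7. ~a, 0   [~|-rule on 6]
8. a, 0   [~|-rule on 6]
Accessibility: 0R0
Branch closes: a and ~a both at 0.
All branches of the negation close; one closing branch shown above.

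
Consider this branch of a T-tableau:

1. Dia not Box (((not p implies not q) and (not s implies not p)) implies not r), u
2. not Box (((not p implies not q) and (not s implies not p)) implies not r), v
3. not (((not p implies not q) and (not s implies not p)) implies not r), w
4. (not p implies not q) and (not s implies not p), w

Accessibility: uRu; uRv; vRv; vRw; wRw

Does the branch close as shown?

No, open

No atom appears with both signs at the same world.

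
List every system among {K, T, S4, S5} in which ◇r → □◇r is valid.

S4-tableau for the negation ¬(◇r → □◇r):
1. ¬(◇r → □◇r), 0
2. ◇r, 0
3. ¬□◇r, 0
4. r, 1
5. ¬◇r, 2
6. ¬r, 2
Accessibility: 0R0, 0R1, 0R2, 1R1, 2R2
Complete open branch: countermodel on an S4-frame, so not valid in S4, nor in K, T (the same frame is also a K-frame and a T-frame).
S5-tableau for the negation ¬(◇r → □◇r):
1. ¬(◇r → □◇r), 0
2. ◇r, 0
3. ¬□◇r, 0
4. r, 1
5. ¬◇r, 2
6. ¬r, 0
7. ¬r, 1
Accessibility: 0R0, 0R1, 0R2, 1R0, 1R1, 1R2, 2R0, 2R1, 2R2
Branch closes: r and ¬r both at 1.
Every branch closes (one shown): valid in S5.

S5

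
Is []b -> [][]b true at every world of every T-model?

Tableau for the negation ~([]b -> [][]b):
1. ~([]b -> [][]b), w0
2. []b, w0
3. ~[][]b, w0
4. b, w0
5. ~[]b, w1
6. b, w1
7. ~b, w2
Accessibility: w0Rw0, w0Rw1, w1Rw1, w1Rw2, w2Rw2
The negation has an open branch (countermodel exists).

Not valid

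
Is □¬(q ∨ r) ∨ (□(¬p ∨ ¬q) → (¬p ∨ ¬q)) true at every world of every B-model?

Tableau for the negation ¬(□¬(q ∨ r) ∨ (□(¬p ∨ ¬q) → (¬p ∨ ¬q))):
1. ¬(□¬(q ∨ r) ∨ (□(¬p ∨ ¬q) → (¬p ∨ ¬q))), 0
2. ¬□¬(q ∨ r), 0   [¬∨-rule on 1]
3. ¬(□(¬p ∨ ¬q) → (¬p ∨ ¬q)), 0   [¬∨-rule on 1]
4. □(¬p ∨ ¬q), 0   [¬→-rule on 3]
5. ¬(¬p ∨ ¬q), 0   [¬→-rule on 3]
6. p, 0   [¬∨-rule on 5]
7. q, 0   [¬∨-rule on 5]
8. ¬p ∨ ¬q, 0   [□-rule on 4 via 0R0]
9. ¬q, 0   [∨-rule on 8 (branches; this branch)]
Accessibility: 0R0
Branch closes: q and ¬q both at 0.
Every branch of the negation's tableau closes; the branch above is one of them.

Valid in B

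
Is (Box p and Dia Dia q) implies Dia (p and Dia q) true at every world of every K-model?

Valid

Tableau for the negation not ((Box p and Dia Dia q) implies Dia (p and Dia q)):
1. not ((Box p and Dia Dia q) implies Dia (p and Dia q)), 0
2. Box p and Dia Dia q, 0
3. not Dia (p and Dia q), 0
4. Box p, 0
5. Dia Dia q, 0
6. Dia q, 1
7. not (p and Dia q), 1
8. p, 1
9. not Dia q, 1
10. q, 2
11. not q, 2
Accessibility: 0R1, 1R2
Branch closes: q and not q both at 2.
All branches of the negation close; one closing branch shown above.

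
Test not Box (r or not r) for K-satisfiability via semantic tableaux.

1. not Box (r or not r), 0
2. not (r or not r), 1   [neg-Box-rule on 1: fresh world 1, 0R1]
3. not r, 1   [neg-or-rule on 2]
4. r, 1   [neg-or-rule on 2]
Accessibility: 0R1
Branch closes: r and not r both at 1.
All branches of the tableau close; one closing branch shown above.

Unsatisfiable (every branch closes)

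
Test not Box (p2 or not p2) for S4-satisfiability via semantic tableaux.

No, unsatisfiable

1. not Box (p2 or not p2), u
2. not (p2 or not p2), v
3. not p2, v
4. p2, v
Accessibility: uRu, uRv, vRv
Branch closes: p2 and not p2 both at v.
(One branch shown.) All branches close.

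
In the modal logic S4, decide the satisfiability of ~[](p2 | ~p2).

Unsatisfiable (every branch closes)

1. ~[](p2 | ~p2), 0
2. ~(p2 | ~p2), 1
3. ~p2, 1
4. p2, 1
Accessibility: 0R0, 0R1, 1R1
Branch closes: p2 and ~p2 both at 1.
(One branch shown.) All branches close.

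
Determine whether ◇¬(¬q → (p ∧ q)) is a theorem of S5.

Invalid (countermodel exists)

Tableau for the negation ¬◇¬(¬q → (p ∧ q)):
1. ¬◇¬(¬q → (p ∧ q)), w0
2. ¬q → (p ∧ q), w0   [¬◇-rule on 1 via w0Rw0]
3. p ∧ q, w0   [→-rule on 2 (branches; this branch)]
4. p, w0   [∧-rule on 3]
5. q, w0   [∧-rule on 3]
Accessibility: w0Rw0
The negation has an open branch (countermodel exists).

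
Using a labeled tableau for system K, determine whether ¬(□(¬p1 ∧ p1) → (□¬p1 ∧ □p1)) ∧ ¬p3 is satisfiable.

No, unsatisfiable

1. ¬(□(¬p1 ∧ p1) → (□¬p1 ∧ □p1)) ∧ ¬p3, 0
2. ¬(□(¬p1 ∧ p1) → (□¬p1 ∧ □p1)), 0
3. ¬p3, 0
4. □(¬p1 ∧ p1), 0
5. ¬(□¬p1 ∧ □p1), 0
6. ¬□p1, 0
7. ¬p1, 1
8. ¬p1 ∧ p1, 1
9. p1, 1
Accessibility: 0R1
Branch closes: p1 and ¬p1 both at 1.
Every branch closes; the branch above is one of them.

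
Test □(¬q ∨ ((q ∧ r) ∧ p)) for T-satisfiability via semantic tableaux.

Yes, satisfiable

1. □(¬q ∨ ((q ∧ r) ∧ p)), 0
2. ¬q ∨ ((q ∧ r) ∧ p), 0
3. (q ∧ r) ∧ p, 0
4. q ∧ r, 0
5. p, 0
6. q, 0
7. r, 0
Accessibility: 0R0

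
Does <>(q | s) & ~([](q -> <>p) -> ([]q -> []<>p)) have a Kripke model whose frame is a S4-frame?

1. <>(q | s) & ~([](q -> <>p) -> ([]q -> []<>p)), u
2. <>(q | s), u
3. ~([](q -> <>p) -> ([]q -> []<>p)), u
4. [](q -> <>p), u
5. ~([]q -> []<>p), u
6. []q, u
7. ~[]<>p, u
8. q -> <>p, u
9. q, u
10. <>p, u
11. q | s, v
12. q -> <>p, v
13. q, v
14. s, v
15. <>p, v
16. ~<>p, w
17. q -> <>p, w
18. q, w
19. ~p, w
20. <>p, w
21. p, x
22. q -> <>p, x
23. q, x
24. <>p, x
25. p, y
26. q -> <>p, y
27. q, y
28. <>p, y
29. p, z
30. q -> <>p, z
31. q, z
32. ~p, z
Accessibility: uRu, uRv, uRw, uRx, uRy, uRz, vRv, vRy, wRw, wRz, xRx, yRy, zRz
Branch closes: p and ~p both at z.
All branches of the tableau close; one closing branch shown above.

Unsatisfiable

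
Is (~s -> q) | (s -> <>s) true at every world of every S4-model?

Tableau for the negation ~((~s -> q) | (s -> <>s)):
1. ~((~s -> q) | (s -> <>s)), w0
2. ~(~s -> q), w0   [~|-rule on 1]
3. ~(s -> <>s), w0   [~|-rule on 1]
4. ~s, w0   [~->-rule on 2]
5. ~q, w0   [~->-rule on 2]
6. s, w0   [~->-rule on 3]
7. ~<>s, w0   [~->-rule on 3]
Accessibility: w0Rw0
Branch closes: s and ~s both at w0.
All branches of the negation close; one closing branch shown above.

Valid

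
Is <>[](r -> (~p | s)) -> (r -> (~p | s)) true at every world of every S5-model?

Tableau for the negation ~(<>[](r -> (~p | s)) -> (r -> (~p | s))):
1. ~(<>[](r -> (~p | s)) -> (r -> (~p | s))), u
2. <>[](r -> (~p | s)), u
3. ~(r -> (~p | s)), u
4. r, u
5. ~(~p | s), u
6. p, u
7. ~s, u
8. [](r -> (~p | s)), v
9. r -> (~p | s), u
10. r -> (~p | s), v
11. ~p | s, u
12. ~p | s, v
13. s, u
Accessibility: uRu, uRv, vRu, vRv
Branch closes: s and ~s both at u.
All branches of the negation close; one closing branch shown above.

Valid in S5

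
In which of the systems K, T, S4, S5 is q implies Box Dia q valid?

S5

S5-tableau for the negation not (q implies Box Dia q):
1. not (q implies Box Dia q), u
2. q, u
3. not Box Dia q, u
4. not Dia q, v
5. not q, u
Accessibility: uRu, uRv, vRu, vRv
Branch closes: q and not q both at u.
Every branch closes (one shown): valid in S5.
S4-tableau for the negation not (q implies Box Dia q):
1. not (q implies Box Dia q), u
2. q, u
3. not Box Dia q, u
4. not Dia q, v
5. not q, v
Accessibility: uRu, uRv, vRv
Complete open branch: countermodel on an S4-frame, so not valid in S4, nor in K, T (the same frame is also a K-frame and a T-frame).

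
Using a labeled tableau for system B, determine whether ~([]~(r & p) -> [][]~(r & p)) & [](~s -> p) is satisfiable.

Satisfiable

1. ~([]~(r & p) -> [][]~(r & p)) & [](~s -> p), w0
2. ~([]~(r & p) -> [][]~(r & p)), w0   [&-rule on 1]
3. [](~s -> p), w0   [&-rule on 1]
4. []~(r & p), w0   [~->-rule on 2]
5. ~[][]~(r & p), w0   [~->-rule on 2]
6. ~s -> p, w0   [[]-rule on 3 via w0Rw0]
7. ~(r & p), w0   [[]-rule on 4 via w0Rw0]
8. p, w0   [->-rule on 6 (branches; this branch)]
9. ~r, w0   [~&-rule on 7 (branches; this branch)]
10. ~[]~(r & p), w1   [~[]-rule on 5: fresh world w1, w0Rw1]
11. ~s -> p, w1   [[]-rule on 3 via w0Rw1]
12. ~(r & p), w1   [[]-rule on 4 via w0Rw1]
13. p, w1   [->-rule on 11 (branches; this branch)]
14. ~r, w1   [~&-rule on 12 (branches; this branch)]
15. r & p, w2   [~[]-rule on 10: fresh world w2, w1Rw2]
16. r, w2   [&-rule on 15]
17. p, w2   [&-rule on 15]
Accessibility: w0Rw0, w0Rw1, w1Rw0, w1Rw1, w1Rw2, w2Rw1, w2Rw2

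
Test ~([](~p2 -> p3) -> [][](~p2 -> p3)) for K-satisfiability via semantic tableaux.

Satisfiable

1. ~([](~p2 -> p3) -> [][](~p2 -> p3)), w0
2. [](~p2 -> p3), w0   [~->-rule on 1]
3. ~[][](~p2 -> p3), w0   [~->-rule on 1]
4. ~[](~p2 -> p3), w1   [~[]-rule on 3: fresh world w1, w0Rw1]
5. ~p2 -> p3, w1   [[]-rule on 2 via w0Rw1]
6. p3, w1   [->-rule on 5 (branches; this branch)]
7. ~(~p2 -> p3), w2   [~[]-rule on 4: fresh world w2, w1Rw2]
8. ~p2, w2   [~->-rule on 7]
9. ~p3, w2   [~->-rule on 7]
Accessibility: w0Rw1, w1Rw2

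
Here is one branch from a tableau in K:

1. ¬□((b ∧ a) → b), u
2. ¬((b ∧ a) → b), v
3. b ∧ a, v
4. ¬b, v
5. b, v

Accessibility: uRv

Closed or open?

Both b and ¬b appear at v.

Yes, closed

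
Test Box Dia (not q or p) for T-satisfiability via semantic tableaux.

1. Box Dia (not q or p), u
2. Dia (not q or p), u   [Box-rule on 1 via uRu]
3. not q or p, v   [Dia-rule on 2: fresh world v, uRv]
4. Dia (not q or p), v   [Box-rule on 1 via uRv]
5. p, v   [or-rule on 3 (branches; this branch)]
6. not q or p, w   [Dia-rule on 4: fresh world w, vRw]
7. p, w   [or-rule on 6 (branches; this branch)]
Accessibility: uRu, uRv, vRv, vRw, wRw

Satisfiable (open branch found)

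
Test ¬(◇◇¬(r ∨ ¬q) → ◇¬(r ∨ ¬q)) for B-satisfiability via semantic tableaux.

1. ¬(◇◇¬(r ∨ ¬q) → ◇¬(r ∨ ¬q)), w0
2. ◇◇¬(r ∨ ¬q), w0
3. ¬◇¬(r ∨ ¬q), w0
4. r ∨ ¬q, w0
5. ¬q, w0
6. ◇¬(r ∨ ¬q), w1
7. r ∨ ¬q, w1
8. ¬q, w1
9. ¬(r ∨ ¬q), w2
10. ¬r, w2
11. q, w2
Accessibility: w0Rw0, w0Rw1, w1Rw0, w1Rw1, w1Rw2, w2Rw1, w2Rw2

Yes, satisfiable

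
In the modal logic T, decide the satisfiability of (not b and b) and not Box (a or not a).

1. (not b and b) and not Box (a or not a), u
2. not b and b, u   [and-rule on 1]
3. not Box (a or not a), u   [and-rule on 1]
4. not b, u   [and-rule on 2]
5. b, u   [and-rule on 2]
Accessibility: uRu
Branch closes: b and not b both at u.
All branches of the tableau close; one closing branch shown above.

No, unsatisfiable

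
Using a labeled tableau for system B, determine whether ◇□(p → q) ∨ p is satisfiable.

Yes, satisfiable

1. ◇□(p → q) ∨ p, u
2. p, u
Accessibility: uRu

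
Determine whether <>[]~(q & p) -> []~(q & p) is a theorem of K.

Invalid (countermodel exists)

Tableau for the negation ~(<>[]~(q & p) -> []~(q & p)):
1. ~(<>[]~(q & p) -> []~(q & p)), 0
2. <>[]~(q & p), 0
3. ~[]~(q & p), 0
4. []~(q & p), 1
5. q & p, 2
6. q, 2
7. p, 2
Accessibility: 0R1, 0R2
The negation has an open branch (countermodel exists).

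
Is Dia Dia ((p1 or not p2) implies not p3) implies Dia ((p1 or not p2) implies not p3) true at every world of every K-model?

Tableau for the negation not (Dia Dia ((p1 or not p2) implies not p3) implies Dia ((p1 or not p2) implies not p3)):
1. not (Dia Dia ((p1 or not p2) implies not p3) implies Dia ((p1 or not p2) implies not p3)), u
2. Dia Dia ((p1 or not p2) implies not p3), u
3. not Dia ((p1 or not p2) implies not p3), u
4. Dia ((p1 or not p2) implies not p3), v
5. not ((p1 or not p2) implies not p3), v
6. p1 or not p2, v
7. p3, v
8. not p2, v
9. (p1 or not p2) implies not p3, w
10. not p3, w
Accessibility: uRv, vRw
The negation has an open branch (countermodel exists).

Not valid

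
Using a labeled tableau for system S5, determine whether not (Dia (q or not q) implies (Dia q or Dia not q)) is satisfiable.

1. not (Dia (q or not q) implies (Dia q or Dia not q)), w0
2. Dia (q or not q), w0   [neg-implies-rule on 1]
3. not (Dia q or Dia not q), w0   [neg-implies-rule on 1]
4. not Dia q, w0   [neg-or-rule on 3]
5. not Dia not q, w0   [neg-or-rule on 3]
6. not q, w0   [neg-Dia-rule on 4 via w0Rw0]
7. q, w0   [neg-Dia-rule on 5 via w0Rw0]
Accessibility: w0Rw0
Branch closes: q and not q both at w0.
Every branch closes; the branch above is one of them.

Unsatisfiable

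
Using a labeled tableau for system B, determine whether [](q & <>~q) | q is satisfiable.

Yes, satisfiable

1. [](q & <>~q) | q, w0
2. q, w0
Accessibility: w0Rw0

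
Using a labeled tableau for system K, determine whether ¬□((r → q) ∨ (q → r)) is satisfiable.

1. ¬□((r → q) ∨ (q → r)), w0
2. ¬((r → q) ∨ (q → r)), w1   [¬□-rule on 1: fresh world w1, w0Rw1]
3. ¬(r → q), w1   [¬∨-rule on 2]
4. ¬(q → r), w1   [¬∨-rule on 2]
5. r, w1   [¬→-rule on 3]
6. ¬q, w1   [¬→-rule on 3]
7. q, w1   [¬→-rule on 4]
8. ¬r, w1   [¬→-rule on 4]
Accessibility: w0Rw1
Branch closes: q and ¬q both at w1.
Every branch closes; the branch above is one of them.

Unsatisfiable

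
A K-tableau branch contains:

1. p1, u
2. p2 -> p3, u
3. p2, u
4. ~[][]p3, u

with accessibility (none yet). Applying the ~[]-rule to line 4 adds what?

a fresh world v with uRv, and ~[]p3 at v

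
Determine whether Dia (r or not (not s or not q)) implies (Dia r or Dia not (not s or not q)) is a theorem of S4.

Valid in S4

Tableau for the negation not (Dia (r or not (not s or not q)) implies (Dia r or Dia not (not s or not q))):
1. not (Dia (r or not (not s or not q)) implies (Dia r or Dia not (not s or not q))), w0
2. Dia (r or not (not s or not q)), w0   [neg-implies-rule on 1]
3. not (Dia r or Dia not (not s or not q)), w0   [neg-implies-rule on 1]
4. not Dia r, w0   [neg-or-rule on 3]
5. not Dia not (not s or not q), w0   [neg-or-rule on 3]
6. not r, w0   [neg-Dia-rule on 4 via w0Rw0]
7. not s or not q, w0   [neg-Dia-rule on 5 via w0Rw0]
8. not q, w0   [or-rule on 7 (branches; this branch)]
9. r or not (not s or not q), w1   [Dia-rule on 2: fresh world w1, w0Rw1]
10. not r, w1   [neg-Dia-rule on 4 via w0Rw1]
11. not s or not q, w1   [neg-Dia-rule on 5 via w0Rw1]
12. not (not s or not q), w1   [or-rule on 9 (branches; this branch)]
13. s, w1   [neg-or-rule on 12]
14. q, w1   [neg-or-rule on 12]
15. not q, w1   [or-rule on 11 (branches; this branch)]
Accessibility: w0Rw0, w0Rw1, w1Rw1
Branch closes: q and not q both at w1.
All branches of the negation close; one closing branch shown above.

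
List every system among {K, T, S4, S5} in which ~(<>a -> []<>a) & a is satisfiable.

K, T, S4

S4-tableau for the formula:
1. ~(<>a -> []<>a) & a, u
2. ~(<>a -> []<>a), u
3. a, u
4. <>a, u
5. ~[]<>a, u
6. a, v
7. ~<>a, w
8. ~a, w
Accessibility: uRu, uRv, uRw, vRv, wRw
Complete open branch: satisfiable in S4, hence also in K, T (this S4-model is also a K-model and a T-model).
S5-tableau for the formula:
1. ~(<>a -> []<>a) & a, u
2. ~(<>a -> []<>a), u
3. a, u
4. <>a, u
5. ~[]<>a, u
6. a, v
7. ~<>a, w
8. ~a, u
Accessibility: uRu, uRv, uRw, vRu, vRv, vRw, wRu, wRv, wRw
Branch closes: a and ~a both at u.
Every branch closes (one shown): unsatisfiable in S5.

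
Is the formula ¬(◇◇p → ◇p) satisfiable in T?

1. ¬(◇◇p → ◇p), u
2. ◇◇p, u   [¬→-rule on 1]
3. ¬◇p, u   [¬→-rule on 1]
4. ¬p, u   [¬◇-rule on 3 via uRu]
5. ◇p, v   [◇-rule on 2: fresh world v, uRv]
6. ¬p, v   [¬◇-rule on 3 via uRv]
7. p, w   [◇-rule on 5: fresh world w, vRw]
Accessibility: uRu, uRv, vRv, vRw, wRw

Satisfiable (open branch found)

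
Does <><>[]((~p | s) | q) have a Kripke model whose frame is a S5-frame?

1. <><>[]((~p | s) | q), 0
2. <>[]((~p | s) | q), 1   [<>-rule on 1: fresh world 1, 0R1]
3. []((~p | s) | q), 2   [<>-rule on 2: fresh world 2, 1R2]
4. (~p | s) | q, 0   [[]-rule on 3 via 2R0]
5. (~p | s) | q, 1   [[]-rule on 3 via 2R1]
6. (~p | s) | q, 2   [[]-rule on 3 via 2R2]
7. q, 0   [|-rule on 4 (branches; this branch)]
8. q, 1   [|-rule on 5 (branches; this branch)]
9. q, 2   [|-rule on 6 (branches; this branch)]
Accessibility: 0R0, 0R1, 0R2, 1R0, 1R1, 1R2, 2R0, 2R1, 2R2

Satisfiable (open branch found)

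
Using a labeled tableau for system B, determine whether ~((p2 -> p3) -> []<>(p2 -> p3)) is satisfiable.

No, unsatisfiable

1. ~((p2 -> p3) -> []<>(p2 -> p3)), u
2. p2 -> p3, u
3. ~[]<>(p2 -> p3), u
4. p3, u
5. ~<>(p2 -> p3), v
6. ~(p2 -> p3), u
7. p2, u
8. ~p3, u
Accessibility: uRu, uRv, vRu, vRv
Branch closes: p3 and ~p3 both at u.
Every branch closes; the branch above is one of them.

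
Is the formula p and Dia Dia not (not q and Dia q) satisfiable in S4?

Satisfiable (open branch found)

1. p and Dia Dia not (not q and Dia q), 0
2. p, 0
3. Dia Dia not (not q and Dia q), 0
4. Dia not (not q and Dia q), 1
5. not (not q and Dia q), 2
6. not Dia q, 2
7. not q, 2
Accessibility: 0R0, 0R1, 0R2, 1R1, 1R2, 2R2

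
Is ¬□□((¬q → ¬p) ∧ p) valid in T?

Tableau for the negation □□((¬q → ¬p) ∧ p):
1. □□((¬q → ¬p) ∧ p), u
2. □((¬q → ¬p) ∧ p), u
3. (¬q → ¬p) ∧ p, u
4. ¬q → ¬p, u
5. p, u
6. q, u
Accessibility: uRu
The negation has an open branch (countermodel exists).

No, not valid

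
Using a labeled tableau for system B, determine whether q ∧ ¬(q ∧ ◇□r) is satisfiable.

Satisfiable (open branch found)

1. q ∧ ¬(q ∧ ◇□r), w0
2. q, w0   [∧-rule on 1]
3. ¬(q ∧ ◇□r), w0   [∧-rule on 1]
4. ¬◇□r, w0   [¬∧-rule on 3 (branches; this branch)]
5. ¬□r, w0   [¬◇-rule on 4 via w0Rw0]
6. ¬r, w1   [¬□-rule on 5: fresh world w1, w0Rw1]
7. ¬□r, w1   [¬◇-rule on 4 via w0Rw1]
8. ¬r, w2   [¬□-rule on 7: fresh world w2, w1Rw2]
Accessibility: w0Rw0, w0Rw1, w1Rw0, w1Rw1, w1Rw2, w2Rw1, w2Rw2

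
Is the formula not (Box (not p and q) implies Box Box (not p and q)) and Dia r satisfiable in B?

Yes, satisfiable

1. not (Box (not p and q) implies Box Box (not p and q)) and Dia r, u
2. not (Box (not p and q) implies Box Box (not p and q)), u   [and-rule on 1]
3. Dia r, u   [and-rule on 1]
4. Box (not p and q), u   [neg-implies-rule on 2]
5. not Box Box (not p and q), u   [neg-implies-rule on 2]
6. not p and q, u   [Box-rule on 4 via uRu]
7. not p, u   [and-rule on 6]
8. q, u   [and-rule on 6]
9. r, v   [Dia-rule on 3: fresh world v, uRv]
10. not p and q, v   [Box-rule on 4 via uRv]
11. not p, v   [and-rule on 10]
12. q, v   [and-rule on 10]
13. not Box (not p and q), w   [neg-Box-rule on 5: fresh world w, uRw]
14. not p and q, w   [Box-rule on 4 via uRw]
15. not p, w   [and-rule on 14]
16. q, w   [and-rule on 14]
17. not (not p and q), x   [neg-Box-rule on 13: fresh world x, wRx]
18. not q, x   [neg-and-rule on 17 (branches; this branch)]
Accessibility: uRu, uRv, uRw, vRu, vRv, wRu, wRw, wRx, xRw, xRx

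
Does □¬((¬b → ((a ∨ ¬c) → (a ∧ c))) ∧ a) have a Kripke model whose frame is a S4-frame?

1. □¬((¬b → ((a ∨ ¬c) → (a ∧ c))) ∧ a), u
2. ¬((¬b → ((a ∨ ¬c) → (a ∧ c))) ∧ a), u
3. ¬a, u
Accessibility: uRu

Yes, satisfiable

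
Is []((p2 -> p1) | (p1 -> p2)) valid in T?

Valid

Tableau for the negation ~[]((p2 -> p1) | (p1 -> p2)):
1. ~[]((p2 -> p1) | (p1 -> p2)), w0
2. ~((p2 -> p1) | (p1 -> p2)), w1   [~[]-rule on 1: fresh world w1, w0Rw1]
3. ~(p2 -> p1), w1   [~|-rule on 2]
4. ~(p1 -> p2), w1   [~|-rule on 2]
5. p2, w1   [~->-rule on 3]
6. ~p1, w1   [~->-rule on 3]
7. p1, w1   [~->-rule on 4]
8. ~p2, w1   [~->-rule on 4]
Accessibility: w0Rw0, w0Rw1, w1Rw1
Branch closes: p1 and ~p1 both at w1.
All branches of the negation close; one closing branch shown above.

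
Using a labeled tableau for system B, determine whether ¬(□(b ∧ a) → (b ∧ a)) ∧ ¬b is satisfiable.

Unsatisfiable

1. ¬(□(b ∧ a) → (b ∧ a)) ∧ ¬b, 0
2. ¬(□(b ∧ a) → (b ∧ a)), 0   [∧-rule on 1]
3. ¬b, 0   [∧-rule on 1]
4. □(b ∧ a), 0   [¬→-rule on 2]
5. ¬(b ∧ a), 0   [¬→-rule on 2]
6. b ∧ a, 0   [□-rule on 4 via 0R0]
7. b, 0   [∧-rule on 6]
8. a, 0   [∧-rule on 6]
Accessibility: 0R0
Branch closes: b and ¬b both at 0.
(One branch shown.) All branches close.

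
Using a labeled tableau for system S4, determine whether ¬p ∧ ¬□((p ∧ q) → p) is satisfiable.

1. ¬p ∧ ¬□((p ∧ q) → p), 0
2. ¬p, 0
3. ¬□((p ∧ q) → p), 0
4. ¬((p ∧ q) → p), 1
5. p ∧ q, 1
6. ¬p, 1
7. p, 1
8. q, 1
Accessibility: 0R0, 0R1, 1R1
Branch closes: p and ¬p both at 1.
(One branch shown.) All branches close.

Unsatisfiable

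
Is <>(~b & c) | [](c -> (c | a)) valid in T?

Tableau for the negation ~(<>(~b & c) | [](c -> (c | a))):
1. ~(<>(~b & c) | [](c -> (c | a))), u
2. ~<>(~b & c), u
3. ~[](c -> (c | a)), u
4. ~(~b & c), u
5. ~c, u
6. ~(c -> (c | a)), v
7. c, v
8. ~(c | a), v
9. ~c, v
10. ~a, v
Accessibility: uRu, uRv, vRv
Branch closes: c and ~c both at v.
All branches of the negation close; one closing branch shown above.

Valid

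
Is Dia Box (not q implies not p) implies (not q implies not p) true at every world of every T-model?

No, not valid

Tableau for the negation not (Dia Box (not q implies not p) implies (not q implies not p)):
1. not (Dia Box (not q implies not p) implies (not q implies not p)), u
2. Dia Box (not q implies not p), u   [neg-implies-rule on 1]
3. not (not q implies not p), u   [neg-implies-rule on 1]
4. not q, u   [neg-implies-rule on 3]
5. p, u   [neg-implies-rule on 3]
6. Box (not q implies not p), v   [Dia-rule on 2: fresh world v, uRv]
7. not q implies not p, v   [Box-rule on 6 via vRv]
8. not p, v   [implies-rule on 7 (branches; this branch)]
Accessibility: uRu, uRv, vRv
The negation has an open branch (countermodel exists).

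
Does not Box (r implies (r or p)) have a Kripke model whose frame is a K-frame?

No, unsatisfiable

1. not Box (r implies (r or p)), w0
2. not (r implies (r or p)), w1   [neg-Box-rule on 1: fresh world w1, w0Rw1]
3. r, w1   [neg-implies-rule on 2]
4. not (r or p), w1   [neg-implies-rule on 2]
5. not r, w1   [neg-or-rule on 4]
6. not p, w1   [neg-or-rule on 4]
Accessibility: w0Rw1
Branch closes: r and not r both at w1.
Every branch closes; the branch above is one of them.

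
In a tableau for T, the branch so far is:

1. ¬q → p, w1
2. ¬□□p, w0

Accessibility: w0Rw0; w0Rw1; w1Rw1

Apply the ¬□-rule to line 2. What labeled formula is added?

a fresh world w2 with w0Rw2, and ¬□p at w2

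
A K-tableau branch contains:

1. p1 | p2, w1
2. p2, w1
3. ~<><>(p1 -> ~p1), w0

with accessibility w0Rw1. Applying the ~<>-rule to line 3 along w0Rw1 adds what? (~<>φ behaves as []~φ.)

~<>φ behaves as []~φ: propagate the negated body to each accessible world.

~<>(p1 -> ~p1), w1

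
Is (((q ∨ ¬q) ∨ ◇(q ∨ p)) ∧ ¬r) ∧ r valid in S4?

Tableau for the negation ¬((((q ∨ ¬q) ∨ ◇(q ∨ p)) ∧ ¬r) ∧ r):
1. ¬((((q ∨ ¬q) ∨ ◇(q ∨ p)) ∧ ¬r) ∧ r), u
2. ¬r, u   [¬∧-rule on 1 (branches; this branch)]
Accessibility: uRu
The negation has an open branch (countermodel exists).

No, not valid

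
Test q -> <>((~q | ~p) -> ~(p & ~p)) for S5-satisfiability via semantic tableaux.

Yes, satisfiable

1. q -> <>((~q | ~p) -> ~(p & ~p)), w0
2. <>((~q | ~p) -> ~(p & ~p)), w0
3. (~q | ~p) -> ~(p & ~p), w1
4. ~(p & ~p), w1
5. p, w1
Accessibility: w0Rw0, w0Rw1, w1Rw0, w1Rw1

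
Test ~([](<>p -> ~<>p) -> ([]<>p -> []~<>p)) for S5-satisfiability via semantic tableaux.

Unsatisfiable

1. ~([](<>p -> ~<>p) -> ([]<>p -> []~<>p)), u
2. [](<>p -> ~<>p), u
3. ~([]<>p -> []~<>p), u
4. []<>p, u
5. ~[]~<>p, u
6. <>p -> ~<>p, u
7. <>p, u
8. ~<>p, u
9. ~p, u
10. <>p, v
11. <>p -> ~<>p, v
12. ~p, v
13. ~<>p, v
14. p, w
15. <>p -> ~<>p, w
16. <>p, w
17. ~p, w
Accessibility: uRu, uRv, uRw, vRu, vRv, vRw, wRu, wRv, wRw
Branch closes: p and ~p both at w.
All branches of the tableau close; one closing branch shown above.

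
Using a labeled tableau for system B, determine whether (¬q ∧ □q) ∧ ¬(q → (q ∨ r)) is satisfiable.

Unsatisfiable (every branch closes)

1. (¬q ∧ □q) ∧ ¬(q → (q ∨ r)), u
2. ¬q ∧ □q, u   [∧-rule on 1]
3. ¬(q → (q ∨ r)), u   [∧-rule on 1]
4. ¬q, u   [∧-rule on 2]
5. □q, u   [∧-rule on 2]
6. q, u   [¬→-rule on 3]
7. ¬(q ∨ r), u   [¬→-rule on 3]
Accessibility: uRu
Branch closes: q and ¬q both at u.
All branches of the tableau close; one closing branch shown above.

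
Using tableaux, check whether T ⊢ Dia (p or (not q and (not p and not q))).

Tableau for the negation not Dia (p or (not q and (not p and not q))):
1. not Dia (p or (not q and (not p and not q))), w0
2. not (p or (not q and (not p and not q))), w0
3. not p, w0
4. not (not q and (not p and not q)), w0
5. not (not p and not q), w0
6. q, w0
Accessibility: w0Rw0
The negation has an open branch (countermodel exists).

No, not valid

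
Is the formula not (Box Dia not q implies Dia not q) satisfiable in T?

Unsatisfiable (every branch closes)

1. not (Box Dia not q implies Dia not q), w0
2. Box Dia not q, w0   [neg-implies-rule on 1]
3. not Dia not q, w0   [neg-implies-rule on 1]
4. Dia not q, w0   [Box-rule on 2 via w0Rw0]
5. q, w0   [neg-Dia-rule on 3 via w0Rw0]
6. not q, w1   [Dia-rule on 4: fresh world w1, w0Rw1]
7. Dia not q, w1   [Box-rule on 2 via w0Rw1]
8. q, w1   [neg-Dia-rule on 3 via w0Rw1]
Accessibility: w0Rw0, w0Rw1, w1Rw1
Branch closes: q and not q both at w1.
Every branch closes; the branch above is one of them.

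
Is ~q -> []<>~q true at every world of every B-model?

Tableau for the negation ~(~q -> []<>~q):
1. ~(~q -> []<>~q), w0
2. ~q, w0   [~->-rule on 1]
3. ~[]<>~q, w0   [~->-rule on 1]
4. ~<>~q, w1   [~[]-rule on 3: fresh world w1, w0Rw1]
5. q, w0   [~<>-rule on 4 via w1Rw0]
Accessibility: w0Rw0, w0Rw1, w1Rw0, w1Rw1
Branch closes: q and ~q both at w0.
All branches of the negation close; one closing branch shown above.

Yes, valid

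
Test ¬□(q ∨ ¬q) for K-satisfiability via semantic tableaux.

1. ¬□(q ∨ ¬q), 0
2. ¬(q ∨ ¬q), 1   [¬□-rule on 1: fresh world 1, 0R1]
3. ¬q, 1   [¬∨-rule on 2]
4. q, 1   [¬∨-rule on 2]
Accessibility: 0R1
Branch closes: q and ¬q both at 1.
All branches of the tableau close; one closing branch shown above.

Unsatisfiable (every branch closes)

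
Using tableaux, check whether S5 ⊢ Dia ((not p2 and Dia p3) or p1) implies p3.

Tableau for the negation not (Dia ((not p2 and Dia p3) or p1) implies p3):
1. not (Dia ((not p2 and Dia p3) or p1) implies p3), w0
2. Dia ((not p2 and Dia p3) or p1), w0   [neg-implies-rule on 1]
3. not p3, w0   [neg-implies-rule on 1]
4. (not p2 and Dia p3) or p1, w1   [Dia-rule on 2: fresh world w1, w0Rw1]
5. p1, w1   [or-rule on 4 (branches; this branch)]
Accessibility: w0Rw0, w0Rw1, w1Rw0, w1Rw1
The negation has an open branch (countermodel exists).

Invalid (countermodel exists)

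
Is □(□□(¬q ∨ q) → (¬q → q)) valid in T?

Tableau for the negation ¬□(□□(¬q ∨ q) → (¬q → q)):
1. ¬□(□□(¬q ∨ q) → (¬q → q)), u
2. ¬(□□(¬q ∨ q) → (¬q → q)), v   [¬□-rule on 1: fresh world v, uRv]
3. □□(¬q ∨ q), v   [¬→-rule on 2]
4. ¬(¬q → q), v   [¬→-rule on 2]
5. ¬q, v   [¬→-rule on 4]
6. □(¬q ∨ q), v   [□-rule on 3 via vRv]
7. ¬q ∨ q, v   [□-rule on 6 via vRv]
Accessibility: uRu, uRv, vRv
The negation has an open branch (countermodel exists).

Invalid (countermodel exists)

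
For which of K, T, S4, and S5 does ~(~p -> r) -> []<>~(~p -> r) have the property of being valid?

S5-tableau for the negation ~(~(~p -> r) -> []<>~(~p -> r)):
1. ~(~(~p -> r) -> []<>~(~p -> r)), 0
2. ~(~p -> r), 0
3. ~[]<>~(~p -> r), 0
4. ~p, 0
5. ~r, 0
6. ~<>~(~p -> r), 1
7. ~p -> r, 0
8. ~p -> r, 1
9. r, 0
Accessibility: 0R0, 0R1, 1R0, 1R1
Branch closes: r and ~r both at 0.
Every branch closes (one shown): valid in S5.
S4-tableau for the negation ~(~(~p -> r) -> []<>~(~p -> r)):
1. ~(~(~p -> r) -> []<>~(~p -> r)), 0
2. ~(~p -> r), 0
3. ~[]<>~(~p -> r), 0
4. ~p, 0
5. ~r, 0
6. ~<>~(~p -> r), 1
7. ~p -> r, 1
8. r, 1
Accessibility: 0R0, 0R1, 1R1
Complete open branch: countermodel on an S4-frame, so not valid in S4, nor in K, T (the same frame is also a K-frame and a T-frame).

S5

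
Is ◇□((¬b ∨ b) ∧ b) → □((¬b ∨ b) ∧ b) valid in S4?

Tableau for the negation ¬(◇□((¬b ∨ b) ∧ b) → □((¬b ∨ b) ∧ b)):
1. ¬(◇□((¬b ∨ b) ∧ b) → □((¬b ∨ b) ∧ b)), 0
2. ◇□((¬b ∨ b) ∧ b), 0
3. ¬□((¬b ∨ b) ∧ b), 0
4. □((¬b ∨ b) ∧ b), 1
5. (¬b ∨ b) ∧ b, 1
6. ¬b ∨ b, 1
7. b, 1
8. ¬((¬b ∨ b) ∧ b), 2
9. ¬b, 2
Accessibility: 0R0, 0R1, 0R2, 1R1, 2R2
The negation has an open branch (countermodel exists).

No, not valid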